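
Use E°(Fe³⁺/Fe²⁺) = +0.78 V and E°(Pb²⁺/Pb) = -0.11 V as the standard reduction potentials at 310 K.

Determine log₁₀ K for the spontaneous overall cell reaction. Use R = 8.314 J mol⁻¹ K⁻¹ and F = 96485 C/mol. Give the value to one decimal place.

28.9

Cathode: Fe³⁺/Fe²⁺; anode: Pb²⁺/Pb. E°cell = (+0.78) − (-0.11) = +0.89 V, with n = 2.
ΔG° = −nFE° = −RT ln K, so ln K = nFE°/(RT) = (2)(96485)(+0.89) / ((8.314)(310)) = 66.636.
log₁₀ K = 66.636 / ln 10 = 28.9.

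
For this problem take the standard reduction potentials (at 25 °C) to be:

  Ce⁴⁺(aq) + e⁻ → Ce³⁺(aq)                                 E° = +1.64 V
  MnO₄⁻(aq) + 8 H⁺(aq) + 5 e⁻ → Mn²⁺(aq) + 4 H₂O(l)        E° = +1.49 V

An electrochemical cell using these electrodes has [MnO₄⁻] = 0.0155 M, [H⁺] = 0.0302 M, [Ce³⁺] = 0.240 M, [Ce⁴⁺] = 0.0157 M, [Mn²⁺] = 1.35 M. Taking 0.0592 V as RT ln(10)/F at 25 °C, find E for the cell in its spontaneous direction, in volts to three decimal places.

+0.247 V

Ce⁴⁺/Ce³⁺ is the cathode (higher E°), MnO₄⁻/Mn²⁺ the anode: E°cell = +1.64 − (+1.49) = +0.15 V, n = 5.
Overall: 5 Ce⁴⁺(aq) + Mn²⁺(aq) + 4 H₂O(l) → 5 Ce³⁺(aq) + MnO₄⁻(aq) + 8 H⁺(aq)
Q = [Ce³⁺]^5·[MnO₄⁻]·[H⁺]^8 / ([Ce⁴⁺]^5·[Mn²⁺]); log Q = -8.178.
E = E° − (0.0592/n) log Q = +0.15 − (0.0592/5)(-8.178) = +0.247 V.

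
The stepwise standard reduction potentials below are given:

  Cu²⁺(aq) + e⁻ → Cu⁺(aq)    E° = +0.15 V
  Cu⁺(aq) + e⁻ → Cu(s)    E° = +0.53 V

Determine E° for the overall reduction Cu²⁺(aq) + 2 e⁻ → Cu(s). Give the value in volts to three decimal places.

Since ΔG° = −nFE° is additive over sequential reductions, n₃E°₃ = n₁E°₁ + n₂E°₂.
E°₃ = (1×+0.15 + 1×+0.53) / 2 = (+0.680) / 2 = +0.340 V.

+0.340 V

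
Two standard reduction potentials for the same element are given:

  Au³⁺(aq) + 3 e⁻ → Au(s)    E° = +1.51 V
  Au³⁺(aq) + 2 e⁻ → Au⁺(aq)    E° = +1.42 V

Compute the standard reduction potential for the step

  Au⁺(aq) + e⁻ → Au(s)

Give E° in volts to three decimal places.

+1.690 V

Sequential free energies add, so n₃E°₃ = n₁E°₁ + n₂E°₂.
With n₃ = 3, and the known step contributing 2×(+1.42) V, the unknown satisfies 1·E° = 3×(+1.51) − 2×(+1.42) = +1.690.
E° = +1.690 / 1 = +1.690 V.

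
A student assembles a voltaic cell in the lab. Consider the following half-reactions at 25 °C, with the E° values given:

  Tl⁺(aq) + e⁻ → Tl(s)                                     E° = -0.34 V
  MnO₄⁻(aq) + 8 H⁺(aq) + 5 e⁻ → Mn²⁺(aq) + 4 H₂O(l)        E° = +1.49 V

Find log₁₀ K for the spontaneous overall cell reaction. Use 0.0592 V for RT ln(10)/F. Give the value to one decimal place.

154.6

Cathode: MnO₄⁻/Mn²⁺; anode: Tl⁺/Tl. E°cell = +1.83 V, n = 5.
log K = nE°cell / 0.0592 = (5)(+1.83) / 0.0592 = 154.6.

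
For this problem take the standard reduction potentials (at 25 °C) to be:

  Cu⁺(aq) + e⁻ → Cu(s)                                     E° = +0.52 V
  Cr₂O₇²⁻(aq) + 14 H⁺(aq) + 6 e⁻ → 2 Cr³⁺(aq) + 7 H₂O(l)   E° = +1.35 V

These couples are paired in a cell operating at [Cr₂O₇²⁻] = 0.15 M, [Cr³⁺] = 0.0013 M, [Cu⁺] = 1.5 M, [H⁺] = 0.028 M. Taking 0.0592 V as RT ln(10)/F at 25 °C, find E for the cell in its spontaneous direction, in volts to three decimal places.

Cr₂O₇²⁻/Cr³⁺ is the cathode (higher E°), Cu⁺/Cu the anode: E°cell = +1.35 − (+0.52) = +0.83 V, n = 6.
Overall: Cr₂O₇²⁻(aq) + 14 H⁺(aq) + 6 Cu(s) → 2 Cr³⁺(aq) + 7 H₂O(l) + 6 Cu⁺(aq)
Q = [Cr³⁺]^2·[Cu⁺]^6 / ([Cr₂O₇²⁻]·[H⁺]^14); log Q = 17.848.
E = E° − (0.0592/n) log Q = +0.83 − (0.0592/6)(17.848) = +0.654 V.

+0.654 V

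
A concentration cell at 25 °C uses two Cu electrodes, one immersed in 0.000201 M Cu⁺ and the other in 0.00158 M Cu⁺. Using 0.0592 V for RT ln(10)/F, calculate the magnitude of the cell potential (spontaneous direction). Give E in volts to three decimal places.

+0.053 V

For a concentration cell E°cell = 0. The 0.00158 M side is the cathode (reduction is favoured where [Cu⁺] is higher).
With n = 1, E = −(0.0592/1) log([Cu⁺]ₐₙ/[Cu⁺]꜀ₐₜ) = −(0.0592/1) log(0.000201/0.00158) = −(0.0592/1)(-0.895) = +0.053 V.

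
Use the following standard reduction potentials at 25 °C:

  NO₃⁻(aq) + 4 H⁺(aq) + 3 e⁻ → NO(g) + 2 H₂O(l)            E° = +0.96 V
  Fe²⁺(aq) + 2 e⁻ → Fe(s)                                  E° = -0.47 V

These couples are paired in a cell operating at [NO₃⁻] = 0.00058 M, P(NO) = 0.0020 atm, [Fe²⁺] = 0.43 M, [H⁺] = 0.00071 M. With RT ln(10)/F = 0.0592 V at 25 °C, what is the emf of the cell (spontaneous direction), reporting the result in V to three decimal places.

NO₃⁻/NO is the cathode (higher E°), Fe²⁺/Fe the anode: E°cell = +0.96 − (-0.47) = +1.43 V, n = 6.
Overall: 2 NO₃⁻(aq) + 8 H⁺(aq) + 3 Fe(s) → 2 NO(g) + 4 H₂O(l) + 3 Fe²⁺(aq)
Q = P(NO)^2·[Fe²⁺]^3 / ([NO₃⁻]^2·[H⁺]^8); log Q = 25.166.
E = E° − (0.0592/n) log Q = +1.43 − (0.0592/6)(25.166) = +1.182 V.

+1.182 V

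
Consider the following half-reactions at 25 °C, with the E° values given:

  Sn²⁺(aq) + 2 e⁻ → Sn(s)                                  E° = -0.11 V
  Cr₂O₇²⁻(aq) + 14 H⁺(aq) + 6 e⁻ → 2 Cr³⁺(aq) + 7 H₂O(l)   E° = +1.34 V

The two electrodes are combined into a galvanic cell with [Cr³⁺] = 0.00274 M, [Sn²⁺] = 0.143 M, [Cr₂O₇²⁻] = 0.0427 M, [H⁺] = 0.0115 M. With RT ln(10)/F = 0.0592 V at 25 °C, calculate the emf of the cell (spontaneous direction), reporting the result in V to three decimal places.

+1.244 V

Cr₂O₇²⁻/Cr³⁺ is the cathode (higher E°), Sn²⁺/Sn the anode: E°cell = +1.34 − (-0.11) = +1.45 V, n = 6.
Overall: Cr₂O₇²⁻(aq) + 14 H⁺(aq) + 3 Sn(s) → 2 Cr³⁺(aq) + 7 H₂O(l) + 3 Sn²⁺(aq)
Q = [Cr³⁺]^2·[Sn²⁺]^3 / ([Cr₂O₇²⁻]·[H⁺]^14); log Q = 20.861.
E = E° − (0.0592/n) log Q = +1.45 − (0.0592/6)(20.861) = +1.244 V.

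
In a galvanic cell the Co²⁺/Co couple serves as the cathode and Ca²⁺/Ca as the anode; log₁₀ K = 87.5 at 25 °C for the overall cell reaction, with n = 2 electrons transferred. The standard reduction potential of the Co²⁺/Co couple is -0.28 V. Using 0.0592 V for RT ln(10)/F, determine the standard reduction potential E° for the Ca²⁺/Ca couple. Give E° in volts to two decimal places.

E°cell = (0.0592/n)·log K = (0.0592/2)(87.5) = +2.590 V.
Since Co²⁺/Co is the cathode and Ca²⁺/Ca the anode, E°cell = E°(Co²⁺/Co) − E°(Ca²⁺/Ca).
So E°(Ca²⁺/Ca) = E°(Co²⁺/Co) − E°cell = (-0.28) − (+2.590) = -2.87 V.

-2.87 V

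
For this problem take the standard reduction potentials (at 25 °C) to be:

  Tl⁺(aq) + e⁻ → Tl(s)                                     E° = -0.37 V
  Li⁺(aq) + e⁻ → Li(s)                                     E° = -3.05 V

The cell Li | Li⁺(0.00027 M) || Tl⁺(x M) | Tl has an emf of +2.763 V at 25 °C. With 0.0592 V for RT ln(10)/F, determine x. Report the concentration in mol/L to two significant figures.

0.0068 M

Tl⁺/Tl is the cathode, Li⁺/Li the anode: E°cell = +2.68 V, n = 1.
Overall reaction: Tl⁺(aq) + Li(s) → Tl(s) + Li⁺(aq); Q = [Li⁺]^1/[Tl⁺]^1.
From E = E° − (0.0592/n) log Q: log Q = (E° − E)·n/0.0592 = (+2.68 − (+2.763))·1/0.0592 = -1.4020.
So 1·log[Tl⁺] = 1·log(0.00027) − log Q = -3.5686 − (-1.4020) = -2.1666; [Tl⁺] = 10^(-2.1666) ≈ 0.0068 M.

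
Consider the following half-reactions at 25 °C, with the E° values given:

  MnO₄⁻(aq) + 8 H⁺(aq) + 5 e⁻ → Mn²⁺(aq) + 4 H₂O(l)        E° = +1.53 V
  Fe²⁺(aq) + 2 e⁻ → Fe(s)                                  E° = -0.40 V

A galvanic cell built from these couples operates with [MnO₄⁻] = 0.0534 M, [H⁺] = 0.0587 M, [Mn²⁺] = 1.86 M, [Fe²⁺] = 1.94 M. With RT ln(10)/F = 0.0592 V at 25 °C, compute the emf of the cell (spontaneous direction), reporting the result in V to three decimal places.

+1.787 V

MnO₄⁻/Mn²⁺ is the cathode (higher E°), Fe²⁺/Fe the anode: E°cell = +1.53 − (-0.40) = +1.93 V, n = 10.
Overall: 2 MnO₄⁻(aq) + 16 H⁺(aq) + 5 Fe(s) → 2 Mn²⁺(aq) + 8 H₂O(l) + 5 Fe²⁺(aq)
Q = [Mn²⁺]^2·[Fe²⁺]^5 / ([MnO₄⁻]^2·[H⁺]^16); log Q = 24.225.
E = E° − (0.0592/n) log Q = +1.93 − (0.0592/10)(24.225) = +1.787 V.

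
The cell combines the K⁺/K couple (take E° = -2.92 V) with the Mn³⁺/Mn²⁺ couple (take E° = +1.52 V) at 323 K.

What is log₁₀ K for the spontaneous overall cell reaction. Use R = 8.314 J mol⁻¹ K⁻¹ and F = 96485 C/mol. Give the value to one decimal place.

69.3

Cathode: Mn³⁺/Mn²⁺; anode: K⁺/K. E°cell = (+1.52) − (-2.92) = +4.44 V, with n = 1.
ΔG° = −nFE° = −RT ln K, so ln K = nFE°/(RT) = (1)(96485)(+4.44) / ((8.314)(323)) = 159.526.
log₁₀ K = 159.526 / ln 10 = 69.3.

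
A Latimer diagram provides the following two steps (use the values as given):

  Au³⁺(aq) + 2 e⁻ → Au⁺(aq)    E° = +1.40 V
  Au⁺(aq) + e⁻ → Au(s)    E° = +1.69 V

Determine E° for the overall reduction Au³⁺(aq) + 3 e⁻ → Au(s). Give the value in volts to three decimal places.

Adding the free-energy changes (−nFE°) of the two steps gives −n₃FE°₃ = −n₁FE°₁ − n₂FE°₂.
E°₃ = (2×+1.40 + 1×+1.69) / 3 = (+4.490) / 3 = +1.497 V.

+1.497 V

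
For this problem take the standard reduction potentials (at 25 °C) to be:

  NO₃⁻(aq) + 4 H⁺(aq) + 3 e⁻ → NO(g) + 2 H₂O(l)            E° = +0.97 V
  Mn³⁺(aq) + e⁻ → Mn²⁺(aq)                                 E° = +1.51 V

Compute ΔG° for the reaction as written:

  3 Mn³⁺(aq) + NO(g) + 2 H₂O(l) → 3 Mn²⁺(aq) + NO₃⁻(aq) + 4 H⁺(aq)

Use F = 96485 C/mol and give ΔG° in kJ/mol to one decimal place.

-156.3 kJ/mol

As written, Mn³⁺/Mn²⁺ is reduced (cathode) and NO₃⁻/NO is oxidised (anode), so E°cell = (+1.51) − (+0.97) = +0.54 V.
Balancing electrons gives n = 3.
ΔG° = −nFE° = −(3)(96485)(+0.54) = -156,306 J = -156.3 kJ/mol.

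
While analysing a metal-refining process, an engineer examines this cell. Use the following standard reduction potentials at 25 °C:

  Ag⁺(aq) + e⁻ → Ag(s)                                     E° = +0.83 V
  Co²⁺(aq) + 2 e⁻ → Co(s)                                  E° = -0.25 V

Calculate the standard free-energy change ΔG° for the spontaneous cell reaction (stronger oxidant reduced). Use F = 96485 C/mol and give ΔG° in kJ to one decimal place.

Ag⁺/Ag (E° = +0.83 V) is the cathode; Co²⁺/Co (E° = -0.25 V) is the anode, so E°cell = +1.08 V.
Balancing electrons gives n = 2 (lcm of 1 and 2).
ΔG° = −nFE° = −(2)(96485)(+1.08) = -208,408 J = -208.4 kJ.

-208.4 kJ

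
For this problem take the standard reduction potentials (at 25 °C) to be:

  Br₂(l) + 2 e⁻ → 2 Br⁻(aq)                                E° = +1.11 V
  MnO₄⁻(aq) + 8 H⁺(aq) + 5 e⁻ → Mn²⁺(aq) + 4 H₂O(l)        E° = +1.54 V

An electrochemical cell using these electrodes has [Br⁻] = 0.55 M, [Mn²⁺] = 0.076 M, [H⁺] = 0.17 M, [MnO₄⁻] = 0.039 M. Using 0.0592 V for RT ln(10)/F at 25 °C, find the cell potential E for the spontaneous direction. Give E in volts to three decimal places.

+0.338 V

MnO₄⁻/Mn²⁺ is the cathode (higher E°), Br₂/Br⁻ the anode: E°cell = +1.54 − (+1.11) = +0.43 V, n = 10.
Overall: 2 MnO₄⁻(aq) + 16 H⁺(aq) + 10 Br⁻(aq) → 2 Mn²⁺(aq) + 8 H₂O(l) + 5 Br₂(l)
Q = [Mn²⁺]^2 / ([MnO₄⁻]^2·[H⁺]^16·[Br⁻]^10); log Q = 15.489.
E = E° − (0.0592/n) log Q = +0.43 − (0.0592/10)(15.489) = +0.338 V.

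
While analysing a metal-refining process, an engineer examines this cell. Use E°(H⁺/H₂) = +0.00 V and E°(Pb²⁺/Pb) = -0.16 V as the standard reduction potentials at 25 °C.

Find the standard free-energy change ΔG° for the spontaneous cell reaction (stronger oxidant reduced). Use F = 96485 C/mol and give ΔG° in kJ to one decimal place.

-30.9 kJ

H⁺/H₂ (E° = +0.00 V) is the cathode; Pb²⁺/Pb (E° = -0.16 V) is the anode, so E°cell = +0.16 V.
Balancing electrons gives n = 2 (lcm of 2 and 2).
ΔG° = −nFE° = −(2)(96485)(+0.16) = -30,875 J = -30.9 kJ.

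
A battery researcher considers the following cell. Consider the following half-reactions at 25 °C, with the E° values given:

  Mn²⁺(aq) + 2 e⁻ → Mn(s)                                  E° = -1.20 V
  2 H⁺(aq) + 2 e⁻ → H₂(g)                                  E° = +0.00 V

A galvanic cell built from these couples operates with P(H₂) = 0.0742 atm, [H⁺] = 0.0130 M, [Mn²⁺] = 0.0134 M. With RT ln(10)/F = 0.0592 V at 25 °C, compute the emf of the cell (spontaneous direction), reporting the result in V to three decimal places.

+1.177 V

H⁺/H₂ is the cathode (higher E°), Mn²⁺/Mn the anode: E°cell = +0.00 − (-1.20) = +1.20 V, n = 2.
Overall: 2 H⁺(aq) + Mn(s) → H₂(g) + Mn²⁺(aq)
Q = P(H₂)·[Mn²⁺] / ([H⁺]^2); log Q = 0.770.
E = E° − (0.0592/n) log Q = +1.20 − (0.0592/2)(0.770) = +1.177 V.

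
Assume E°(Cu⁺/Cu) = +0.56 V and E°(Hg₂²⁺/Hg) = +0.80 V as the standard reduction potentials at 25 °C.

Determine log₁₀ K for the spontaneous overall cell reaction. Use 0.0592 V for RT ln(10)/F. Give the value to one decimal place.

Cathode: Hg₂²⁺/Hg; anode: Cu⁺/Cu. E°cell = +0.24 V, n = 2.
log K = nE°cell / 0.0592 = (2)(+0.24) / 0.0592 = 8.1.

8.1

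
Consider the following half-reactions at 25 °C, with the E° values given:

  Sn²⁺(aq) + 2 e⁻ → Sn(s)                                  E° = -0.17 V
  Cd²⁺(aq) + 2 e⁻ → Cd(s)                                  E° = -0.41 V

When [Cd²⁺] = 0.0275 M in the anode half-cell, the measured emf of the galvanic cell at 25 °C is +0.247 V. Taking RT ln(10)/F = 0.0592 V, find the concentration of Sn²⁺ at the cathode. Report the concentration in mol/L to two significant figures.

Sn²⁺/Sn is the cathode, Cd²⁺/Cd the anode: E°cell = +0.24 V, n = 2.
Overall reaction: Sn²⁺(aq) + Cd(s) → Sn(s) + Cd²⁺(aq); Q = [Cd²⁺]^1/[Sn²⁺]^1.
From E = E° − (0.0592/n) log Q: log Q = (E° − E)·n/0.0592 = (+0.24 − (+0.247))·2/0.0592 = -0.2365.
So 1·log[Sn²⁺] = 1·log(0.0275) − log Q = -1.5607 − (-0.2365) = -1.3242; [Sn²⁺] = 10^(-1.3242) ≈ 0.047 M.

0.047 M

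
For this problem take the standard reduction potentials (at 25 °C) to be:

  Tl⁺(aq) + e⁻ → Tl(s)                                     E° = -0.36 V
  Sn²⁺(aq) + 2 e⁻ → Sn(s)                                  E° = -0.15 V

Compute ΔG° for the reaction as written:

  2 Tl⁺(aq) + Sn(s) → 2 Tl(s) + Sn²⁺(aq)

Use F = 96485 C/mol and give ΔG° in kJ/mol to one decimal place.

+40.5 kJ/mol

As written, Tl⁺/Tl is reduced (cathode) and Sn²⁺/Sn is oxidised (anode), so E°cell = (-0.36) − (-0.15) = -0.21 V.
Balancing electrons gives n = 2.
ΔG° = −nFE° = −(2)(96485)(-0.21) = 40,524 J = +40.5 kJ/mol.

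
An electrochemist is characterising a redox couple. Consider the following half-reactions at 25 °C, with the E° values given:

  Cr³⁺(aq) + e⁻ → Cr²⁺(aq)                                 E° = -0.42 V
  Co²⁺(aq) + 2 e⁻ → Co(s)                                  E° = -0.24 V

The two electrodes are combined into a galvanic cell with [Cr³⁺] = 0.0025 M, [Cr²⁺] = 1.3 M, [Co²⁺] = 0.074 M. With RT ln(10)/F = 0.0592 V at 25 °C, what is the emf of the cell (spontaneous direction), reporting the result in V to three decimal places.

+0.307 V

Co²⁺/Co is the cathode (higher E°), Cr³⁺/Cr²⁺ the anode: E°cell = -0.24 − (-0.42) = +0.18 V, n = 2.
Overall: Co²⁺(aq) + 2 Cr²⁺(aq) → Co(s) + 2 Cr³⁺(aq)
Q = [Cr³⁺]^2 / ([Co²⁺]·[Cr²⁺]^2); log Q = -4.301.
E = E° − (0.0592/n) log Q = +0.18 − (0.0592/2)(-4.301) = +0.307 V.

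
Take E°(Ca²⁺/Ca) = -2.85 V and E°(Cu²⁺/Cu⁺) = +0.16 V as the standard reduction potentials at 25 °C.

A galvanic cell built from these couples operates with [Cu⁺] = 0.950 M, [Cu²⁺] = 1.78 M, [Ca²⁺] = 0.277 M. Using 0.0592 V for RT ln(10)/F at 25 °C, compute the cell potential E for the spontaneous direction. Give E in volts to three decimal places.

Cu²⁺/Cu⁺ is the cathode (higher E°), Ca²⁺/Ca the anode: E°cell = +0.16 − (-2.85) = +3.01 V, n = 2.
Overall: 2 Cu²⁺(aq) + Ca(s) → 2 Cu⁺(aq) + Ca²⁺(aq)
Q = [Cu⁺]^2·[Ca²⁺] / ([Cu²⁺]^2); log Q = -1.103.
E = E° − (0.0592/n) log Q = +3.01 − (0.0592/2)(-1.103) = +3.043 V.

+3.043 V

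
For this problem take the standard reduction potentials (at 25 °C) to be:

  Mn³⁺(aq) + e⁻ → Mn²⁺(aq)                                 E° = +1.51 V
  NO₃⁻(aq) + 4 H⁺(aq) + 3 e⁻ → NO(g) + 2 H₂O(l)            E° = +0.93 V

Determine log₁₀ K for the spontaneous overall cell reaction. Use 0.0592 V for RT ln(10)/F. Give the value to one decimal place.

Cathode: Mn³⁺/Mn²⁺; anode: NO₃⁻/NO. E°cell = +0.58 V, n = 3.
log K = nE°cell / 0.0592 = (3)(+0.58) / 0.0592 = 29.4.

29.4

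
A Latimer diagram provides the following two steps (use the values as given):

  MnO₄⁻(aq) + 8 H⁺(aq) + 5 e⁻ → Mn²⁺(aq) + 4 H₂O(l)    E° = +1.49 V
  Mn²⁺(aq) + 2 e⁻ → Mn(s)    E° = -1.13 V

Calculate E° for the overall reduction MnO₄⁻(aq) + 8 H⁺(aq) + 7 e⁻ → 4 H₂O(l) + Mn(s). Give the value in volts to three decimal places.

+0.741 V

Standard free energies of sequential steps add: ΔG°₃ = ΔG°₁ + ΔG°₂, so n₃E°₃ = n₁E°₁ + n₂E°₂.
E°₃ = (5×+1.49 + 2×-1.13) / 7 = (+5.190) / 7 = +0.741 V.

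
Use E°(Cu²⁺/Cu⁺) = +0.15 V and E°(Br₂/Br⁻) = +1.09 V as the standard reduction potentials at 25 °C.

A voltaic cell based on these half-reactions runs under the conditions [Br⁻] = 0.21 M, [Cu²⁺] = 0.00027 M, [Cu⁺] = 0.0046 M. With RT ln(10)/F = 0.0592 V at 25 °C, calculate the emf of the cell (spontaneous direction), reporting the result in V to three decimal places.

Br₂/Br⁻ is the cathode (higher E°), Cu²⁺/Cu⁺ the anode: E°cell = +1.09 − (+0.15) = +0.94 V, n = 2.
Overall: Br₂(l) + 2 Cu⁺(aq) → 2 Br⁻(aq) + 2 Cu²⁺(aq)
Q = [Br⁻]^2·[Cu²⁺]^2 / ([Cu⁺]^2); log Q = -3.818.
E = E° − (0.0592/n) log Q = +0.94 − (0.0592/2)(-3.818) = +1.053 V.

+1.053 V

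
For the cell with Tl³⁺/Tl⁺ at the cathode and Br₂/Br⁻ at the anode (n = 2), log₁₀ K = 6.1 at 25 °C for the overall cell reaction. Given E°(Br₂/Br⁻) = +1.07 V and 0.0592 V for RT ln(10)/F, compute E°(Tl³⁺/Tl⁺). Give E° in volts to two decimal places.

+1.25 V

E°cell = (0.0592/n)·log K = (0.0592/2)(6.1) = +0.181 V.
Since Tl³⁺/Tl⁺ is the cathode and Br₂/Br⁻ the anode, E°cell = E°(Tl³⁺/Tl⁺) − E°(Br₂/Br⁻).
So E°(Tl³⁺/Tl⁺) = E°cell + E°(Br₂/Br⁻) = +0.181 + (+1.07) = +1.25 V.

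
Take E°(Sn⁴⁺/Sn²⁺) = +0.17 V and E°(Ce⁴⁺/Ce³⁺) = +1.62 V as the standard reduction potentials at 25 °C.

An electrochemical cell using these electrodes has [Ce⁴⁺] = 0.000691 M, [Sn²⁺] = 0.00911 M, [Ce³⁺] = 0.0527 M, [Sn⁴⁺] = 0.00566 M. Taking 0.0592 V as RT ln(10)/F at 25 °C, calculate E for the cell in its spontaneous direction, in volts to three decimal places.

Ce⁴⁺/Ce³⁺ is the cathode (higher E°), Sn⁴⁺/Sn²⁺ the anode: E°cell = +1.62 − (+0.17) = +1.45 V, n = 2.
Overall: 2 Ce⁴⁺(aq) + Sn²⁺(aq) → 2 Ce³⁺(aq) + Sn⁴⁺(aq)
Q = [Ce³⁺]^2·[Sn⁴⁺] / ([Ce⁴⁺]^2·[Sn²⁺]); log Q = 3.558.
E = E° − (0.0592/n) log Q = +1.45 − (0.0592/2)(3.558) = +1.345 V.

+1.345 V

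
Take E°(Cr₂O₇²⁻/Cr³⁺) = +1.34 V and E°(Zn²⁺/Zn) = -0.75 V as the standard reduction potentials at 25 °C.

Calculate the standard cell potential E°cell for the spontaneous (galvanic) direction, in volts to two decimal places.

The Cr₂O₇²⁻/Cr³⁺ couple has the higher reduction potential, so it is the cathode; Zn²⁺/Zn is oxidised at the anode.
E°cell = E°(cathode) − E°(anode) = (+1.34) − (-0.75) = +2.09 V.
Since E°cell > 0, the reaction is spontaneous under standard conditions.

+2.09 V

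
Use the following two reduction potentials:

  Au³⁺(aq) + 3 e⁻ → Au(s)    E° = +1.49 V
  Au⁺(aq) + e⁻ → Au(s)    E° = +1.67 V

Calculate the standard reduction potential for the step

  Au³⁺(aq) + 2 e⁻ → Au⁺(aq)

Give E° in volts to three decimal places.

+1.400 V

Sequential free energies add, so n₃E°₃ = n₁E°₁ + n₂E°₂.
With n₃ = 3, and the known step contributing 1×(+1.67) V, the unknown satisfies 2·E° = 3×(+1.49) − 1×(+1.67) = +2.800.
E° = +2.800 / 2 = +1.400 V.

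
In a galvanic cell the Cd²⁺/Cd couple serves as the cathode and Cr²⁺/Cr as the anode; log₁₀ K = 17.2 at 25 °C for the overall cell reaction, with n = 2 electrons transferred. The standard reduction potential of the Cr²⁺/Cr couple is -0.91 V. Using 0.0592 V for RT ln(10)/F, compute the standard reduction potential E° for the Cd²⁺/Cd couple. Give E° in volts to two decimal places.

-0.40 V

E°cell = (0.0592/n)·log K = (0.0592/2)(17.2) = +0.509 V.
Since Cd²⁺/Cd is the cathode and Cr²⁺/Cr the anode, E°cell = E°(Cd²⁺/Cd) − E°(Cr²⁺/Cr).
So E°(Cd²⁺/Cd) = E°cell + E°(Cr²⁺/Cr) = +0.509 + (-0.91) = -0.40 V.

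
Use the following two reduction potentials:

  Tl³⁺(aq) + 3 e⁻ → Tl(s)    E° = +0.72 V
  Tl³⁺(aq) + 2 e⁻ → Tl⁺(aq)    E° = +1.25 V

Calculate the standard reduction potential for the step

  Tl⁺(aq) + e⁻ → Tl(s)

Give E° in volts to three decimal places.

Sequential free energies add, so n₃E°₃ = n₁E°₁ + n₂E°₂.
With n₃ = 3, and the known step contributing 2×(+1.25) V, the unknown satisfies 1·E° = 3×(+0.72) − 2×(+1.25) = -0.340.
E° = -0.340 / 1 = -0.340 V.

-0.340 V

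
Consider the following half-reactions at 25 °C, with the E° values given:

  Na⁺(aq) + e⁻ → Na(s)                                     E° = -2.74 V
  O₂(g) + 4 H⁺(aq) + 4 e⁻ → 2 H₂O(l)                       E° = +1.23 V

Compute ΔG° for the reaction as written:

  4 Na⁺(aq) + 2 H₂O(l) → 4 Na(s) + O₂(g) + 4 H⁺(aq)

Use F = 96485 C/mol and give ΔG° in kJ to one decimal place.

As written, Na⁺/Na is reduced (cathode) and O₂/H₂O is oxidised (anode), so E°cell = (-2.74) − (+1.23) = -3.97 V.
Balancing electrons gives n = 4.
ΔG° = −nFE° = −(4)(96485)(-3.97) = 1,532,182 J = +1532.2 kJ.

+1532.2 kJ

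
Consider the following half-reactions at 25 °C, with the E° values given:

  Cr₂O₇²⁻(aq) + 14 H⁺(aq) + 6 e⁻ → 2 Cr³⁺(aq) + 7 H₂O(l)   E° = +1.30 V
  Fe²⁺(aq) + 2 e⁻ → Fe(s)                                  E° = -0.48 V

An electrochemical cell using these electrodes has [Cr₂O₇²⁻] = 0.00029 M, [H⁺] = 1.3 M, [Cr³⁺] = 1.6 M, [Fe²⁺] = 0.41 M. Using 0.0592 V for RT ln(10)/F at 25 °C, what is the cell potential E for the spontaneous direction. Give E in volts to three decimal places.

+1.768 V

Cr₂O₇²⁻/Cr³⁺ is the cathode (higher E°), Fe²⁺/Fe the anode: E°cell = +1.30 − (-0.48) = +1.78 V, n = 6.
Overall: Cr₂O₇²⁻(aq) + 14 H⁺(aq) + 3 Fe(s) → 2 Cr³⁺(aq) + 7 H₂O(l) + 3 Fe²⁺(aq)
Q = [Cr³⁺]^2·[Fe²⁺]^3 / ([Cr₂O₇²⁻]·[H⁺]^14); log Q = 1.189.
E = E° − (0.0592/n) log Q = +1.78 − (0.0592/6)(1.189) = +1.768 V.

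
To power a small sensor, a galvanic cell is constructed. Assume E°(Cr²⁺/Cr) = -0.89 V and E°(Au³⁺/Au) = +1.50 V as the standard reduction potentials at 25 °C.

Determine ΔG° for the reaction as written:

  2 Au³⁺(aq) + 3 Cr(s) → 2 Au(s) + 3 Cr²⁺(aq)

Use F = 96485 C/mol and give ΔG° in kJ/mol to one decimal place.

As written, Au³⁺/Au is reduced (cathode) and Cr²⁺/Cr is oxidised (anode), so E°cell = (+1.50) − (-0.89) = +2.39 V.
Balancing electrons gives n = 6.
ΔG° = −nFE° = −(6)(96485)(+2.39) = -1,383,595 J = -1383.6 kJ/mol.

-1383.6 kJ/mol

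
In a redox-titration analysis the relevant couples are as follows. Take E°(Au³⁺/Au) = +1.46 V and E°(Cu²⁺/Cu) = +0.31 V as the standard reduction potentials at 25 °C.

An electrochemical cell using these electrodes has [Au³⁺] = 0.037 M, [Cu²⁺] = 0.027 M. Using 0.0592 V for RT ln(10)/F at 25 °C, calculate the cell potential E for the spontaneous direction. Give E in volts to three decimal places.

Au³⁺/Au is the cathode (higher E°), Cu²⁺/Cu the anode: E°cell = +1.46 − (+0.31) = +1.15 V, n = 6.
Overall: 2 Au³⁺(aq) + 3 Cu(s) → 2 Au(s) + 3 Cu²⁺(aq)
Q = [Cu²⁺]^3 / ([Au³⁺]^2); log Q = -1.842.
E = E° − (0.0592/n) log Q = +1.15 − (0.0592/6)(-1.842) = +1.168 V.

+1.168 V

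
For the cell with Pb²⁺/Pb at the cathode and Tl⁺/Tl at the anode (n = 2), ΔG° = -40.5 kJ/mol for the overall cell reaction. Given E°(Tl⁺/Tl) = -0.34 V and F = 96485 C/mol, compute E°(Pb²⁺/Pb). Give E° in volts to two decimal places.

-0.13 V

E°cell = −ΔG°/(nF) = −(-40.5×10³)/((2)(96485)) = +0.210 V.
Since Pb²⁺/Pb is the cathode and Tl⁺/Tl the anode, E°cell = E°(Pb²⁺/Pb) − E°(Tl⁺/Tl).
So E°(Pb²⁺/Pb) = E°cell + E°(Tl⁺/Tl) = +0.210 + (-0.34) = -0.13 V.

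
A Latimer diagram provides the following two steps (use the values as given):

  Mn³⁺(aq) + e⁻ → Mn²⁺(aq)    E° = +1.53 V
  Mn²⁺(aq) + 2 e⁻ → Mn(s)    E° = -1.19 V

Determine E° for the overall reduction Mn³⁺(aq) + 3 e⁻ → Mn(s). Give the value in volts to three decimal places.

Since ΔG° = −nFE° is additive over sequential reductions, n₃E°₃ = n₁E°₁ + n₂E°₂.
E°₃ = (1×+1.53 + 2×-1.19) / 3 = (-0.850) / 3 = -0.283 V.

-0.283 V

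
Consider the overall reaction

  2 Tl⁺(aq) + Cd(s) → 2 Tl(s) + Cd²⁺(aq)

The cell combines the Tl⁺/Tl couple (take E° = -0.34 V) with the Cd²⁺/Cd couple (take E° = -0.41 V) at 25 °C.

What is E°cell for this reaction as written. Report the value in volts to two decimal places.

+0.07 V

The Tl⁺/Tl couple has the higher reduction potential, so it is the cathode; Cd²⁺/Cd is oxidised at the anode.
E°cell = E°(cathode) − E°(anode) = (-0.34) − (-0.41) = +0.07 V.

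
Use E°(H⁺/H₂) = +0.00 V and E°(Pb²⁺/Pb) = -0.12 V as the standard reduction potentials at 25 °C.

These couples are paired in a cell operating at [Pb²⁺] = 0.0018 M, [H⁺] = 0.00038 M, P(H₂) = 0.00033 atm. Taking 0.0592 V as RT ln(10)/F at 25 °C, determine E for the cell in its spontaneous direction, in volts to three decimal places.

+0.102 V

H⁺/H₂ is the cathode (higher E°), Pb²⁺/Pb the anode: E°cell = +0.00 − (-0.12) = +0.12 V, n = 2.
Overall: 2 H⁺(aq) + Pb(s) → H₂(g) + Pb²⁺(aq)
Q = P(H₂)·[Pb²⁺] / ([H⁺]^2); log Q = 0.614.
E = E° − (0.0592/n) log Q = +0.12 − (0.0592/2)(0.614) = +0.102 V.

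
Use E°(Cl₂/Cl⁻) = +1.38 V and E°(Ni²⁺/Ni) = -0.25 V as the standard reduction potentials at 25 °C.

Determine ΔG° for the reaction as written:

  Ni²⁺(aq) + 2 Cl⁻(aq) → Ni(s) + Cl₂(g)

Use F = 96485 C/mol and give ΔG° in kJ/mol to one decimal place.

+314.5 kJ/mol

As written, Ni²⁺/Ni is reduced (cathode) and Cl₂/Cl⁻ is oxidised (anode), so E°cell = (-0.25) − (+1.38) = -1.63 V.
Balancing electrons gives n = 2.
ΔG° = −nFE° = −(2)(96485)(-1.63) = 314,541 J = +314.5 kJ/mol.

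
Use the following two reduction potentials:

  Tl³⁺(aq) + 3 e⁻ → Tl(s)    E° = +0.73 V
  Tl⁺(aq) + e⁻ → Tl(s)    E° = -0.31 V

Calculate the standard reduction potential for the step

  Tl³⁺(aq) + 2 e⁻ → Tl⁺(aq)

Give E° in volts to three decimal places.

Sequential free energies add, so n₃E°₃ = n₁E°₁ + n₂E°₂.
With n₃ = 3, and the known step contributing 1×(-0.31) V, the unknown satisfies 2·E° = 3×(+0.73) − 1×(-0.31) = +2.500.
E° = +2.500 / 2 = +1.250 V.

+1.250 V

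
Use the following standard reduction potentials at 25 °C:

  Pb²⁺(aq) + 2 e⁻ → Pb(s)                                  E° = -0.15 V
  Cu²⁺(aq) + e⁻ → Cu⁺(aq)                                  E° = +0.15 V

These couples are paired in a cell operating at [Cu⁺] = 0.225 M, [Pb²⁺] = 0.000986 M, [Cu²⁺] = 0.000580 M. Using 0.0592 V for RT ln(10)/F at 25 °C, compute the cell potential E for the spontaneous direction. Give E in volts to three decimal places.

+0.236 V

Cu²⁺/Cu⁺ is the cathode (higher E°), Pb²⁺/Pb the anode: E°cell = +0.15 − (-0.15) = +0.30 V, n = 2.
Overall: 2 Cu²⁺(aq) + Pb(s) → 2 Cu⁺(aq) + Pb²⁺(aq)
Q = [Cu⁺]^2·[Pb²⁺] / ([Cu²⁺]^2); log Q = 2.171.
E = E° − (0.0592/n) log Q = +0.30 − (0.0592/2)(2.171) = +0.236 V.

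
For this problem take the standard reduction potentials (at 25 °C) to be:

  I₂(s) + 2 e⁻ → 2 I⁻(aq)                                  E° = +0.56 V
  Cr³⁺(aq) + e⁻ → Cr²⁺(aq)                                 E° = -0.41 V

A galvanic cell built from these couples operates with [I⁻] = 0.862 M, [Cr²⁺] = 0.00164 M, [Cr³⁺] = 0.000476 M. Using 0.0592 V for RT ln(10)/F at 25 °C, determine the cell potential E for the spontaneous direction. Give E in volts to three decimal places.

I₂/I⁻ is the cathode (higher E°), Cr³⁺/Cr²⁺ the anode: E°cell = +0.56 − (-0.41) = +0.97 V, n = 2.
Overall: I₂(s) + 2 Cr²⁺(aq) → 2 I⁻(aq) + 2 Cr³⁺(aq)
Q = [I⁻]^2·[Cr³⁺]^2 / ([Cr²⁺]^2); log Q = -1.203.
E = E° − (0.0592/n) log Q = +0.97 − (0.0592/2)(-1.203) = +1.006 V.

+1.006 V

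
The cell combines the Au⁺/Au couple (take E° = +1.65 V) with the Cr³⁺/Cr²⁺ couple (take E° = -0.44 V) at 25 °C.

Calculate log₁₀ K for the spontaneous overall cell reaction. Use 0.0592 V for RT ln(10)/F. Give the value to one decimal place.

Cathode: Au⁺/Au; anode: Cr³⁺/Cr²⁺. E°cell = +2.09 V, n = 1.
log K = nE°cell / 0.0592 = (1)(+2.09) / 0.0592 = 35.3.

35.3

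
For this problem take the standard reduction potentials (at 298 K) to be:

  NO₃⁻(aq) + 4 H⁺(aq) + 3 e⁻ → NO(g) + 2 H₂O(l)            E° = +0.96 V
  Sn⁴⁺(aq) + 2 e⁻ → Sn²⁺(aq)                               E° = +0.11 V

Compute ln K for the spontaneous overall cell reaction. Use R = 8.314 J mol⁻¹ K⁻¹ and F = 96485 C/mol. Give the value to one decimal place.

Cathode: NO₃⁻/NO; anode: Sn⁴⁺/Sn²⁺. E°cell = (+0.96) − (+0.11) = +0.85 V, with n = 6.
ΔG° = −nFE° = −RT ln K, so ln K = nFE°/(RT) = (6)(96485)(+0.85) / ((8.314)(298)) = 198.611.

198.6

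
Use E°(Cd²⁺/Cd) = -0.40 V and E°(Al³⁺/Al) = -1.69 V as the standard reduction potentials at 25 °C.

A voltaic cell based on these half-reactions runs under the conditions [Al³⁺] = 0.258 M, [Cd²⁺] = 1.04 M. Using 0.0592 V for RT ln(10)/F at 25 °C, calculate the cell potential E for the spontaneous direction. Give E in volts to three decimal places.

Cd²⁺/Cd is the cathode (higher E°), Al³⁺/Al the anode: E°cell = -0.40 − (-1.69) = +1.29 V, n = 6.
Overall: 3 Cd²⁺(aq) + 2 Al(s) → 3 Cd(s) + 2 Al³⁺(aq)
Q = [Al³⁺]^2 / ([Cd²⁺]^3); log Q = -1.228.
E = E° − (0.0592/n) log Q = +1.29 − (0.0592/6)(-1.228) = +1.302 V.

+1.302 V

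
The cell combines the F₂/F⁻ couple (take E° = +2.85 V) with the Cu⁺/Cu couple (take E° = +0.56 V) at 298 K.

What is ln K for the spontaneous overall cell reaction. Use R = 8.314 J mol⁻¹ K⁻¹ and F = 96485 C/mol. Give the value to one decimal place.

Cathode: F₂/F⁻; anode: Cu⁺/Cu. E°cell = (+2.85) − (+0.56) = +2.29 V, with n = 2.
ΔG° = −nFE° = −RT ln K, so ln K = nFE°/(RT) = (2)(96485)(+2.29) / ((8.314)(298)) = 178.361.

178.4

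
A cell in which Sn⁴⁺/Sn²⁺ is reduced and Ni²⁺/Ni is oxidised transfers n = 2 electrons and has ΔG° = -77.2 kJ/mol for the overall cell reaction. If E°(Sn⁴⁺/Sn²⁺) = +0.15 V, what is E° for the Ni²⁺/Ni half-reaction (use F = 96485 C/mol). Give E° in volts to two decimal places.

-0.25 V

E°cell = −ΔG°/(nF) = −(-77.2×10³)/((2)(96485)) = +0.400 V.
Since Sn⁴⁺/Sn²⁺ is the cathode and Ni²⁺/Ni the anode, E°cell = E°(Sn⁴⁺/Sn²⁺) − E°(Ni²⁺/Ni).
So E°(Ni²⁺/Ni) = E°(Sn⁴⁺/Sn²⁺) − E°cell = (+0.15) − (+0.400) = -0.25 V.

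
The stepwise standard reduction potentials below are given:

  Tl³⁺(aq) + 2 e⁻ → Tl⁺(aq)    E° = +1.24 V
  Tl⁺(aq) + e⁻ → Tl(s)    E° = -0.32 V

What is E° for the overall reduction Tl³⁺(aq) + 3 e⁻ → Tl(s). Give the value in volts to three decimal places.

Adding the free-energy changes (−nFE°) of the two steps gives −n₃FE°₃ = −n₁FE°₁ − n₂FE°₂.
E°₃ = (2×+1.24 + 1×-0.32) / 3 = (+2.160) / 3 = +0.720 V.

+0.720 V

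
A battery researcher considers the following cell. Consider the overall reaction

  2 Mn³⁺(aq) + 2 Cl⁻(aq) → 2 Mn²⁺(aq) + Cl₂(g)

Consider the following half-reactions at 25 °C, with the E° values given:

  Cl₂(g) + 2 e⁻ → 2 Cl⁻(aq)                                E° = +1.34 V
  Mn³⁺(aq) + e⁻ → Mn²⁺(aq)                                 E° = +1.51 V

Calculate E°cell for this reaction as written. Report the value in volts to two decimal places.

+0.17 V

The Mn³⁺/Mn²⁺ couple has the higher reduction potential, so it is the cathode; Cl₂/Cl⁻ is oxidised at the anode.
E°cell = E°(cathode) − E°(anode) = (+1.51) − (+1.34) = +0.17 V.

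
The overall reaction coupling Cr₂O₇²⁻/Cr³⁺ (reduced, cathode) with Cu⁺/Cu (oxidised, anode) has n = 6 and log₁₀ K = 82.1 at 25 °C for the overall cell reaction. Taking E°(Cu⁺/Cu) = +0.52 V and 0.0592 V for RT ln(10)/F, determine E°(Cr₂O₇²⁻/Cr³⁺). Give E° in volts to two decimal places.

+1.33 V

E°cell = (0.0592/n)·log K = (0.0592/6)(82.1) = +0.810 V.
Since Cr₂O₇²⁻/Cr³⁺ is the cathode and Cu⁺/Cu the anode, E°cell = E°(Cr₂O₇²⁻/Cr³⁺) − E°(Cu⁺/Cu).
So E°(Cr₂O₇²⁻/Cr³⁺) = E°cell + E°(Cu⁺/Cu) = +0.810 + (+0.52) = +1.33 V.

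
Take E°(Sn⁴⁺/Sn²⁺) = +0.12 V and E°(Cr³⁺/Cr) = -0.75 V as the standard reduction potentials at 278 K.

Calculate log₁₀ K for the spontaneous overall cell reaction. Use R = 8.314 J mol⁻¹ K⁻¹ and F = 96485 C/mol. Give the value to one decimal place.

Cathode: Sn⁴⁺/Sn²⁺; anode: Cr³⁺/Cr. E°cell = (+0.12) − (-0.75) = +0.87 V, with n = 6.
ΔG° = −nFE° = −RT ln K, so ln K = nFE°/(RT) = (6)(96485)(+0.87) / ((8.314)(278)) = 217.909.
log₁₀ K = 217.909 / ln 10 = 94.6.

94.6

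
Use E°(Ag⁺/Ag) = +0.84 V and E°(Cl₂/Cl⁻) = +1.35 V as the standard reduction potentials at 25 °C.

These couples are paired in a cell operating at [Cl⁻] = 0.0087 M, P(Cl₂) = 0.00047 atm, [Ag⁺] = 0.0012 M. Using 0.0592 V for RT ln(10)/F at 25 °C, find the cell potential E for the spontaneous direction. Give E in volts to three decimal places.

Cl₂/Cl⁻ is the cathode (higher E°), Ag⁺/Ag the anode: E°cell = +1.35 − (+0.84) = +0.51 V, n = 2.
Overall: Cl₂(g) + 2 Ag(s) → 2 Cl⁻(aq) + 2 Ag⁺(aq)
Q = [Cl⁻]^2·[Ag⁺]^2 / (P(Cl₂)); log Q = -6.635.
E = E° − (0.0592/n) log Q = +0.51 − (0.0592/2)(-6.635) = +0.706 V.

+0.706 V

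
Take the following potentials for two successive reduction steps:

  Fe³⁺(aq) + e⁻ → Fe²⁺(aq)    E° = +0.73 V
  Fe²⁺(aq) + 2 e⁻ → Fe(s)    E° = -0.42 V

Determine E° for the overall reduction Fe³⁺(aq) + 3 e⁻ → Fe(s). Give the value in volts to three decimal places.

Since ΔG° = −nFE° is additive over sequential reductions, n₃E°₃ = n₁E°₁ + n₂E°₂.
E°₃ = (1×+0.73 + 2×-0.42) / 3 = (-0.110) / 3 = -0.037 V.

-0.037 V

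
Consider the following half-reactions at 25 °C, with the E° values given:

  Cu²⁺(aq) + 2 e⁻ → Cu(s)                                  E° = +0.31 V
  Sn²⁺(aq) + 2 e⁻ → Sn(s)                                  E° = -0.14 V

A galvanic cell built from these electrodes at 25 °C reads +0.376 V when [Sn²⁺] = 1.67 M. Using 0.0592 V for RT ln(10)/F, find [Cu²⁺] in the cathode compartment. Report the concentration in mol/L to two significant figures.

Cu²⁺/Cu is the cathode, Sn²⁺/Sn the anode: E°cell = +0.45 V, n = 2.
Overall reaction: Cu²⁺(aq) + Sn(s) → Cu(s) + Sn²⁺(aq); Q = [Sn²⁺]^1/[Cu²⁺]^1.
From E = E° − (0.0592/n) log Q: log Q = (E° − E)·n/0.0592 = (+0.45 − (+0.376))·2/0.0592 = 2.5000.
So 1·log[Cu²⁺] = 1·log(1.67) − log Q = 0.2227 − (2.5000) = -2.2773; [Cu²⁺] = 10^(-2.2773) ≈ 0.0053 M.

0.0053 M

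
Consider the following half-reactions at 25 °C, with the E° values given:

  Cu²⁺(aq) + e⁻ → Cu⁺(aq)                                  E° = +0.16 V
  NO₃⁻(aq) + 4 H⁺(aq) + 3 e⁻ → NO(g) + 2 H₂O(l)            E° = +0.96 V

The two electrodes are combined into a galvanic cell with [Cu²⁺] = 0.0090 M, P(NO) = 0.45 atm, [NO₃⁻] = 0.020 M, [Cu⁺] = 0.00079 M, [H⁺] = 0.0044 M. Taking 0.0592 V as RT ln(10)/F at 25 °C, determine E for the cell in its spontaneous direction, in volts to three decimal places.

NO₃⁻/NO is the cathode (higher E°), Cu²⁺/Cu⁺ the anode: E°cell = +0.96 − (+0.16) = +0.80 V, n = 3.
Overall: NO₃⁻(aq) + 4 H⁺(aq) + 3 Cu⁺(aq) → NO(g) + 2 H₂O(l) + 3 Cu²⁺(aq)
Q = P(NO)·[Cu²⁺]^3 / ([NO₃⁻]·[H⁺]^4·[Cu⁺]^3); log Q = 13.948.
E = E° − (0.0592/n) log Q = +0.80 − (0.0592/3)(13.948) = +0.525 V.

+0.525 V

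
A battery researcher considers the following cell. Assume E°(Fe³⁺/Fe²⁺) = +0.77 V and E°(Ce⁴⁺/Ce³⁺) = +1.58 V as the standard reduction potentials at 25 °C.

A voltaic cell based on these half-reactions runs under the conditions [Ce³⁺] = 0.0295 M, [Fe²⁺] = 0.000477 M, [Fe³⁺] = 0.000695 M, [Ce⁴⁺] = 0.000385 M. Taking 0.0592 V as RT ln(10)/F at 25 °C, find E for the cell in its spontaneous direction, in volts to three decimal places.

+0.689 V

Ce⁴⁺/Ce³⁺ is the cathode (higher E°), Fe³⁺/Fe²⁺ the anode: E°cell = +1.58 − (+0.77) = +0.81 V, n = 1.
Overall: Ce⁴⁺(aq) + Fe²⁺(aq) → Ce³⁺(aq) + Fe³⁺(aq)
Q = [Ce³⁺]·[Fe³⁺] / ([Ce⁴⁺]·[Fe²⁺]); log Q = 2.048.
E = E° − (0.0592/n) log Q = +0.81 − (0.0592/1)(2.048) = +0.689 V.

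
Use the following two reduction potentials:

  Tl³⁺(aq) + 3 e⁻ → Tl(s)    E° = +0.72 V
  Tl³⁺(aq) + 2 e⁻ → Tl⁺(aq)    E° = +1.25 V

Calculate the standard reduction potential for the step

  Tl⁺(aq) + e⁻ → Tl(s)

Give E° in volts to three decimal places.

Sequential free energies add, so n₃E°₃ = n₁E°₁ + n₂E°₂.
With n₃ = 3, and the known step contributing 2×(+1.25) V, the unknown satisfies 1·E° = 3×(+0.72) − 2×(+1.25) = -0.340.
E° = -0.340 / 1 = -0.340 V.

-0.340 V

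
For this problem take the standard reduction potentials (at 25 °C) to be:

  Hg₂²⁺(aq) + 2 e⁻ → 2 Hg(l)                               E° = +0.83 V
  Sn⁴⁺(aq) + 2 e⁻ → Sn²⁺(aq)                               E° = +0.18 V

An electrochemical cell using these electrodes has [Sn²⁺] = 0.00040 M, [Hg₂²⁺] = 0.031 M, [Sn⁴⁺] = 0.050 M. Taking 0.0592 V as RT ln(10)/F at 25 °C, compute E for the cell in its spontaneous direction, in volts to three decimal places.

Hg₂²⁺/Hg is the cathode (higher E°), Sn⁴⁺/Sn²⁺ the anode: E°cell = +0.83 − (+0.18) = +0.65 V, n = 2.
Overall: Hg₂²⁺(aq) + Sn²⁺(aq) → 2 Hg(l) + Sn⁴⁺(aq)
Q = [Sn⁴⁺] / ([Hg₂²⁺]·[Sn²⁺]); log Q = 3.606.
E = E° − (0.0592/n) log Q = +0.65 − (0.0592/2)(3.606) = +0.543 V.

+0.543 V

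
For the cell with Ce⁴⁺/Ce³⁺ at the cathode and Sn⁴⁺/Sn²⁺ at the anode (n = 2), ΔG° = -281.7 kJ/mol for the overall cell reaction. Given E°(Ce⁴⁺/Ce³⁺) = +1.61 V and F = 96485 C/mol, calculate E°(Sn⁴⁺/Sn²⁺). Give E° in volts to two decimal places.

+0.15 V

E°cell = −ΔG°/(nF) = −(-281.7×10³)/((2)(96485)) = +1.460 V.
Since Ce⁴⁺/Ce³⁺ is the cathode and Sn⁴⁺/Sn²⁺ the anode, E°cell = E°(Ce⁴⁺/Ce³⁺) − E°(Sn⁴⁺/Sn²⁺).
So E°(Sn⁴⁺/Sn²⁺) = E°(Ce⁴⁺/Ce³⁺) − E°cell = (+1.61) − (+1.460) = +0.15 V.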